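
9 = 9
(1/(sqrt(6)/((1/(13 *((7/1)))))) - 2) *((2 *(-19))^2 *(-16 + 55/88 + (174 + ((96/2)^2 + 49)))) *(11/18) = -79789303/18 + 79789303 *sqrt(6)/19656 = -4422795.88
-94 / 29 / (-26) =47 / 377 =0.12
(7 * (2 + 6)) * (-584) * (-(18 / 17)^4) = 3433135104 / 83521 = 41105.05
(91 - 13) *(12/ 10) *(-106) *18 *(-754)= 673279776/ 5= 134655955.20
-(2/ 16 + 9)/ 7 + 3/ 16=-125/ 112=-1.12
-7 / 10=-0.70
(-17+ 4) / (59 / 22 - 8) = 2.44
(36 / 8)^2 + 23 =173 / 4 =43.25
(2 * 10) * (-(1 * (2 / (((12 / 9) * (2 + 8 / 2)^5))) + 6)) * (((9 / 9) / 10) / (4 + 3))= -31105 / 18144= -1.71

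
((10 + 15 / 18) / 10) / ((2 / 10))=5.42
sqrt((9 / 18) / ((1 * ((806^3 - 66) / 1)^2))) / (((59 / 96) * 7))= 24 * sqrt(2) / 108124752575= 0.00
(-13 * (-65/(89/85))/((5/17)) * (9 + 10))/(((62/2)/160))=742383200/2759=269076.91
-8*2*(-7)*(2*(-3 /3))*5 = -1120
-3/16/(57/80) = -5/19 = -0.26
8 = 8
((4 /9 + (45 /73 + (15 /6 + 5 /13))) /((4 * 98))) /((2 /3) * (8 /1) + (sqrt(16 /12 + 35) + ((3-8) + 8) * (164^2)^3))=0.00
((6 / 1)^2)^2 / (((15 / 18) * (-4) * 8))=-243 / 5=-48.60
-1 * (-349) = 349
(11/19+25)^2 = 236196/361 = 654.28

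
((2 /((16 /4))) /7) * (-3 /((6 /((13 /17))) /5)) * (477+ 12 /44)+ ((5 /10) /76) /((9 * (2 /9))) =-3704813 /56848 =-65.17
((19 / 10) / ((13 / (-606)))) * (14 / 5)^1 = -80598 / 325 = -247.99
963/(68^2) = 963/4624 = 0.21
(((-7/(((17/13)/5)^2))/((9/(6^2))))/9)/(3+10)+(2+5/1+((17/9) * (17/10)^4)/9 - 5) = 59518673/234090000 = 0.25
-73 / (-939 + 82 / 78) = 2847 / 36580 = 0.08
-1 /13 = -0.08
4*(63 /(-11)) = -252 /11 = -22.91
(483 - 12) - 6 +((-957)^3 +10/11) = -9641137298/11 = -876467027.09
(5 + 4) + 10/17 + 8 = 299/17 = 17.59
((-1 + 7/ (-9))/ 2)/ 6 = -4/ 27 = -0.15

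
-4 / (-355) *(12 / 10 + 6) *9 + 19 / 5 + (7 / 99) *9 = 100876 / 19525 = 5.17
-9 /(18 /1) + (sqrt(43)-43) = -36.94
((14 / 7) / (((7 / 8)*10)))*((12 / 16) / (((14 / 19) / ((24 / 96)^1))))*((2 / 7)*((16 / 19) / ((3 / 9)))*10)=144 / 343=0.42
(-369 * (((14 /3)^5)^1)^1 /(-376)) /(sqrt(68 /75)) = 6890870 * sqrt(51) /21573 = 2281.12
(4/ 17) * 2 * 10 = 80/ 17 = 4.71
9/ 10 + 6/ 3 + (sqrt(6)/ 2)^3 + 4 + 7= 3*sqrt(6)/ 4 + 139/ 10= 15.74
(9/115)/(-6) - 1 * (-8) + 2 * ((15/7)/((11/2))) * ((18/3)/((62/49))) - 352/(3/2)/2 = -24858709/235290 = -105.65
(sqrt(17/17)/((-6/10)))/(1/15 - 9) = 0.19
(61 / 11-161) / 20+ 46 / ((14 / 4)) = 827 / 154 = 5.37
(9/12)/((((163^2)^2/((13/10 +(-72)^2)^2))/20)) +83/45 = 61391702419/25412823396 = 2.42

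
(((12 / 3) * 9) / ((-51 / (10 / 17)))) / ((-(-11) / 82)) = -9840 / 3179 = -3.10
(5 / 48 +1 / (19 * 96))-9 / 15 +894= 8148763 / 9120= 893.50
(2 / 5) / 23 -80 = -9198 / 115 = -79.98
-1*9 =-9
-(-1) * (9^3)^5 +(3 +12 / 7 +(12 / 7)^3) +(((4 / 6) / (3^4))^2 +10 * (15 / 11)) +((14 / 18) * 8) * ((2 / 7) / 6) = 45870871777027069172678 / 222791877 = 205891132094672.68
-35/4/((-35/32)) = 8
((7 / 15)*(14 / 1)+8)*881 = 192058 / 15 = 12803.87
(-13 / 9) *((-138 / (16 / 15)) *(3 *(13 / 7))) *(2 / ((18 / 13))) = 252655 / 168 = 1503.90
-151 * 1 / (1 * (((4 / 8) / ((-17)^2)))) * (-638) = 55683364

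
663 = 663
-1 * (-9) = 9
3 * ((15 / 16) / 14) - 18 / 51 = -0.15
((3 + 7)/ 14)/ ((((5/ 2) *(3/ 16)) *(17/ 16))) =512/ 357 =1.43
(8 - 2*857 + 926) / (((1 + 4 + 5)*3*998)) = -13 / 499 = -0.03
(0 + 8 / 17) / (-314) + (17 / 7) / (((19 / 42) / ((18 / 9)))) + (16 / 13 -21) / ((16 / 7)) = 22006111 / 10547888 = 2.09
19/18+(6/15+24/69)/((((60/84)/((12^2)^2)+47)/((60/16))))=3149800585/2824369686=1.12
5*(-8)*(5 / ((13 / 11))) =-2200 / 13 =-169.23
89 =89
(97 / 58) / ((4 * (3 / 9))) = 291 / 232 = 1.25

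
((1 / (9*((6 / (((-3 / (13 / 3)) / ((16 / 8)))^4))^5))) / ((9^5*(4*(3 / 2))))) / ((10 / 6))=94143178827 / 6377007646467010928748863160320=0.00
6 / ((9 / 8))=16 / 3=5.33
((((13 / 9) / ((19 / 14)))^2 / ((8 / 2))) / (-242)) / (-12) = 8281 / 84915864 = 0.00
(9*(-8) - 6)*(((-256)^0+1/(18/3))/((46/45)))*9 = -36855/46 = -801.20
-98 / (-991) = 98 / 991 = 0.10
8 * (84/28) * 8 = 192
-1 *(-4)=4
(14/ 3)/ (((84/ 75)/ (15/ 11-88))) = -23825/ 66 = -360.98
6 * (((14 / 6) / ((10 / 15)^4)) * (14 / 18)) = 441 / 8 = 55.12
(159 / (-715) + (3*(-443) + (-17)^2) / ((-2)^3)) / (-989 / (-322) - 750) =-1299074 / 7476755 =-0.17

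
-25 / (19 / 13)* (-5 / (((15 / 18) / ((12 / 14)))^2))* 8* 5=3619.33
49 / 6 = 8.17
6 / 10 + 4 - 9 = -22 / 5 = -4.40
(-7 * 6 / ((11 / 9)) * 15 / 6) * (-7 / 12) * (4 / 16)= 2205 / 176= 12.53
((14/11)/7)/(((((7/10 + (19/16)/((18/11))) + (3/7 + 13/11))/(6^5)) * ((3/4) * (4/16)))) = 836075520/336641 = 2483.58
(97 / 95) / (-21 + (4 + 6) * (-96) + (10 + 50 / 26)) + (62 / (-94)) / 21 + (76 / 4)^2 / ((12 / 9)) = 639570979571 / 2362502940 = 270.72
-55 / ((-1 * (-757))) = -55 / 757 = -0.07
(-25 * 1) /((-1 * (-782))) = -25 /782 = -0.03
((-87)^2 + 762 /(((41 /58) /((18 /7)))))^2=8808020844561 /82369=106933686.76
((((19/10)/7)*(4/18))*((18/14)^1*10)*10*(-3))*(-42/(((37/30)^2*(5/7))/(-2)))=-2462400/1369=-1798.69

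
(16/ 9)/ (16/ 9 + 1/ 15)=80/ 83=0.96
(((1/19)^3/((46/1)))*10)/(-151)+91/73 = 2167738572/1738955411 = 1.25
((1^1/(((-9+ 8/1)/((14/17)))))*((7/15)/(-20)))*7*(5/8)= 0.08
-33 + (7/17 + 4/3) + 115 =4271/51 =83.75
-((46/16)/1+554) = -556.88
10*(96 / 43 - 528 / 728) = 15.07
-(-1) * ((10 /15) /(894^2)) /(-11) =-1 /13187394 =-0.00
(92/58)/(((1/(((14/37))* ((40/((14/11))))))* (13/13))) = 18.86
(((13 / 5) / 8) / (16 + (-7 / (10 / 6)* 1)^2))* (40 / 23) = 325 / 19343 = 0.02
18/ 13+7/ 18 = 415/ 234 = 1.77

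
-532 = -532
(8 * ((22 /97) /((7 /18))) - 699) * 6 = -2828718 /679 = -4166.01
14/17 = 0.82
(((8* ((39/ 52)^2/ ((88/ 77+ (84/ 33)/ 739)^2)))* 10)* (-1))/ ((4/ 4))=-145707813405/ 4254691984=-34.25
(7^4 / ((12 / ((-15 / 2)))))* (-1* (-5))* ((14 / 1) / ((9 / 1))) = -420175 / 36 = -11671.53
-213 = -213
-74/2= -37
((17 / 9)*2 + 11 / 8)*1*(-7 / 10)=-2597 / 720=-3.61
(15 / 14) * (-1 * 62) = -465 / 7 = -66.43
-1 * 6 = -6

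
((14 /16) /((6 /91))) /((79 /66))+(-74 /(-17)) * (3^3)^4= 24854551807 /10744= 2313342.50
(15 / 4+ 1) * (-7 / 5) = -133 / 20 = -6.65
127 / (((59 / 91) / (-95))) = -1097915 / 59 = -18608.73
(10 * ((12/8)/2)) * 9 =135/2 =67.50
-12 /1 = -12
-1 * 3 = -3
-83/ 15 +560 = 8317/ 15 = 554.47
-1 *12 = -12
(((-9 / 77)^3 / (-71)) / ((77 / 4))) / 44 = 729 / 27454525021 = 0.00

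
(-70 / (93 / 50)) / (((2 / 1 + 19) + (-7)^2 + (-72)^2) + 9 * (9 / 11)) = -308 / 43059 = -0.01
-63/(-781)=63/781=0.08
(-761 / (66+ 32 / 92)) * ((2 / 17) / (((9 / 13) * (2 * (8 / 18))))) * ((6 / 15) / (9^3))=-227539 / 189117180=-0.00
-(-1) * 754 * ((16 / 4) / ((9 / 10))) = 30160 / 9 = 3351.11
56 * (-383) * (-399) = 8557752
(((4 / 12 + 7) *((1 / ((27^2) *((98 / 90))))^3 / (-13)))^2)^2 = 57191406250000 / 35353434838566302647846448301986497766662437029601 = 0.00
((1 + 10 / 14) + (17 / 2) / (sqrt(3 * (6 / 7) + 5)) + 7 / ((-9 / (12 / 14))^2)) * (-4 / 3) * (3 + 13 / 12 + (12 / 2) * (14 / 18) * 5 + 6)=-6817 * sqrt(371) / 954 - 6416 / 81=-216.85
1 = 1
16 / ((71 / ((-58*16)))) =-14848 / 71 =-209.13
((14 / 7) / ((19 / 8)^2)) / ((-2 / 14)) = -896 / 361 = -2.48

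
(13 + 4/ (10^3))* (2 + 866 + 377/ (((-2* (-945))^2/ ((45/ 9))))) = 2016000162187/ 178605000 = 11287.48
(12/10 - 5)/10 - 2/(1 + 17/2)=-561/950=-0.59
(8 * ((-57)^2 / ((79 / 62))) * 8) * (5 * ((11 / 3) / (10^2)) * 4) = 47270784 / 395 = 119672.87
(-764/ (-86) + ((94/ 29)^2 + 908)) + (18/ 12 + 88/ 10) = 339096929/ 361630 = 937.69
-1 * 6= -6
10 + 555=565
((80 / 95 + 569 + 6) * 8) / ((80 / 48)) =262584 / 95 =2764.04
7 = 7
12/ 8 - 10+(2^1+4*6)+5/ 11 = 395/ 22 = 17.95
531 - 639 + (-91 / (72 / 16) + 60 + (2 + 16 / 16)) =-587 / 9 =-65.22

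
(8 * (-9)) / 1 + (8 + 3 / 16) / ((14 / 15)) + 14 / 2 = -12595 / 224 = -56.23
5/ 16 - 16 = -251/ 16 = -15.69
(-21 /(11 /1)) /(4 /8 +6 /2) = -6 /11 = -0.55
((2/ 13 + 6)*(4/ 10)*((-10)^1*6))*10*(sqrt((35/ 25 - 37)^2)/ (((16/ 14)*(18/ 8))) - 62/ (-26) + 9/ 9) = -12901120/ 507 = -25446.00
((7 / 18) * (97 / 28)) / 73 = 97 / 5256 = 0.02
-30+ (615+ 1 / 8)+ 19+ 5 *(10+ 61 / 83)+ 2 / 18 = 3931675 / 5976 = 657.91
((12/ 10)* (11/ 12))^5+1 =261051/ 100000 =2.61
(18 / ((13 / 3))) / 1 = 54 / 13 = 4.15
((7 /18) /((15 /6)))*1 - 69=-3098 /45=-68.84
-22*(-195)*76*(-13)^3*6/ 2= -2148929640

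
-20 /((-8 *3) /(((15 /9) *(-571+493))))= -325 /3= -108.33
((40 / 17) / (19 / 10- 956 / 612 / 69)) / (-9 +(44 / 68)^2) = -897345 / 6143983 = -0.15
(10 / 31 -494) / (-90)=7652 / 1395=5.49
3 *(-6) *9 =-162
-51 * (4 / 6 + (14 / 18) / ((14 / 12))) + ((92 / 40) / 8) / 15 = -67.98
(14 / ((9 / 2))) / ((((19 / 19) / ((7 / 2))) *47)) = 98 / 423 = 0.23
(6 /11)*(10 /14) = 30 /77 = 0.39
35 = 35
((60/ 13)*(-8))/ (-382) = 240/ 2483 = 0.10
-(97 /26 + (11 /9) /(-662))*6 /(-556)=72205 /1794351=0.04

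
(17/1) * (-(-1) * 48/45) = 272/15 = 18.13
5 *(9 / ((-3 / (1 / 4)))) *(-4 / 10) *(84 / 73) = 126 / 73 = 1.73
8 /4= 2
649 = 649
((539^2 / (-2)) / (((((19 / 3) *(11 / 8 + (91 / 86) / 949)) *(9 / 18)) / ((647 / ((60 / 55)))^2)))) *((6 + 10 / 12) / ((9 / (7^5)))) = -31830014357574184253117 / 212732892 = -149624320237108.35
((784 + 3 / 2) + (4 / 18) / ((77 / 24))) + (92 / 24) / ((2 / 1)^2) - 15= 475261 / 616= 771.53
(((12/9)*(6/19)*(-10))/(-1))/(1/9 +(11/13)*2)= 9360/4009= 2.33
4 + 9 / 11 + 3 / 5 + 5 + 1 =628 / 55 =11.42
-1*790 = -790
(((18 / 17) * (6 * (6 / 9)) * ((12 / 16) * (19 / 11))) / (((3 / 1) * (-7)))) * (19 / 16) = -0.31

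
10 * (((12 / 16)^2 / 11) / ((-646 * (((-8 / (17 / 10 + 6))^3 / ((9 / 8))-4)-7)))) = 16808715 / 254745019856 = 0.00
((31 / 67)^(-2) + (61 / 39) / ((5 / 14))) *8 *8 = 108547136 / 187395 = 579.24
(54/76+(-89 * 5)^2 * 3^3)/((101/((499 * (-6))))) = -158494525.52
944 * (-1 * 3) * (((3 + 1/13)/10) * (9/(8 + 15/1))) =-101952/299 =-340.98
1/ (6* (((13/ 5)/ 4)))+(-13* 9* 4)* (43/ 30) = -670.54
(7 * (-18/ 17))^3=-2000376/ 4913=-407.16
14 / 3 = 4.67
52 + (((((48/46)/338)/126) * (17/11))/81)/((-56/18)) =5883021127/113135022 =52.00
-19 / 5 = -3.80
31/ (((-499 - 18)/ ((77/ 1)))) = -217/ 47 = -4.62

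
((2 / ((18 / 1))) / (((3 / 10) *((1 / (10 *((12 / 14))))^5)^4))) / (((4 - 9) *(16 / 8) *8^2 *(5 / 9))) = -380849837506560000000000000000000 / 79792266297612001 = -4773016924798863.12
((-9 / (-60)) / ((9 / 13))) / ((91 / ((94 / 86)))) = 47 / 18060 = 0.00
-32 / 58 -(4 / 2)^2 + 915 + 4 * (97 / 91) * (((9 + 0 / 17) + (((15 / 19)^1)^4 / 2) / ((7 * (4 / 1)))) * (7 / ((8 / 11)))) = 7043857900215 / 5502673904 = 1280.08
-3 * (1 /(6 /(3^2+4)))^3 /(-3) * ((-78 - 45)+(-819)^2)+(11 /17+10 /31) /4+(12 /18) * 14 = 6821267.38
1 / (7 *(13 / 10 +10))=10 / 791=0.01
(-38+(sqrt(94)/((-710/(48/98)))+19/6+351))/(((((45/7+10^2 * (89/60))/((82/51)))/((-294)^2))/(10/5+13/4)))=82353476457/55250 - 31894884 * sqrt(94)/9806875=1490529.13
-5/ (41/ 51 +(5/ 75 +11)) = -425/ 1009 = -0.42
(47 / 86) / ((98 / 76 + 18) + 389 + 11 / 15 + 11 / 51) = 227715 / 170517403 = 0.00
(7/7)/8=1/8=0.12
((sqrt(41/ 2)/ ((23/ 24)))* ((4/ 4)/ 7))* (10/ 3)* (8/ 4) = 80* sqrt(82)/ 161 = 4.50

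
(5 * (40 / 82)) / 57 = 100 / 2337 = 0.04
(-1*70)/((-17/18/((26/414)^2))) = 23660/80937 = 0.29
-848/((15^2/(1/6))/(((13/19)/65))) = -424/64125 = -0.01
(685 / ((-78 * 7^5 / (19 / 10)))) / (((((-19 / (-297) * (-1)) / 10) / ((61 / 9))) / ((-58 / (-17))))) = 13329415 / 3714347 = 3.59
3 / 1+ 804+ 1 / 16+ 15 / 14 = 90511 / 112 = 808.13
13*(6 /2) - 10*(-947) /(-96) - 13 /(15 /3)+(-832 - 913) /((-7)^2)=-1150811 /11760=-97.86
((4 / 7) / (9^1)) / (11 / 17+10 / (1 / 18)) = 68 / 193473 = 0.00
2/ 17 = 0.12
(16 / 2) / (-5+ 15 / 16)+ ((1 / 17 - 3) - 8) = -12.91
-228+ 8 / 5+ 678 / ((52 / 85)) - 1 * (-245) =146493 / 130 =1126.87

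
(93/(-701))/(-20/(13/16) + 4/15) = 18135/3328348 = 0.01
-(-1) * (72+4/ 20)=361/ 5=72.20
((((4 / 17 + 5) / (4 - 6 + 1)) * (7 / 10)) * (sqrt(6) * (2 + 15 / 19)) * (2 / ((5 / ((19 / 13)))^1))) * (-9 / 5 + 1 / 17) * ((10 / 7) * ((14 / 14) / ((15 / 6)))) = 2792464 * sqrt(6) / 469625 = 14.57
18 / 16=9 / 8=1.12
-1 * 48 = -48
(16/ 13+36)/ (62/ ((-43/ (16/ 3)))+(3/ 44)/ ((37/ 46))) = -50822904/ 10381631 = -4.90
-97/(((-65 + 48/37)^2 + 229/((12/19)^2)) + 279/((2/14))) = -19122192/1298165125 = -0.01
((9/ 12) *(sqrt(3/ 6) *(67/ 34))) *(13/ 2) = 2613 *sqrt(2)/ 544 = 6.79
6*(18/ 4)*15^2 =6075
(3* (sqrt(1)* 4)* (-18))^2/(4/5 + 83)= 233280/419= 556.75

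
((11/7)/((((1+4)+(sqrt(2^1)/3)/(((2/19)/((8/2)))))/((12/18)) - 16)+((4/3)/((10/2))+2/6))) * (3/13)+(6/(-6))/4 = -5897989/24009076+62700 * sqrt(2)/6002269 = -0.23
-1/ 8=-0.12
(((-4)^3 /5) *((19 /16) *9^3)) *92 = -5097168 /5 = -1019433.60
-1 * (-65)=65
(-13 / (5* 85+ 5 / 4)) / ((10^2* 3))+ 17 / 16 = 2173667 / 2046000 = 1.06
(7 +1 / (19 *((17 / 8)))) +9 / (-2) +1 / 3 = 5539 / 1938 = 2.86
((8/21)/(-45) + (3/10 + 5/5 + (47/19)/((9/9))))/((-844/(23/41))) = -3109807/1242629640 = -0.00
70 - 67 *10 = -600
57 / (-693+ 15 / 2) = -38 / 457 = -0.08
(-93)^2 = 8649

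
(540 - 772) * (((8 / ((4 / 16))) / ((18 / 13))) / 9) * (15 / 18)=-120640 / 243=-496.46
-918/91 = -10.09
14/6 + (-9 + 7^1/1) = 1/3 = 0.33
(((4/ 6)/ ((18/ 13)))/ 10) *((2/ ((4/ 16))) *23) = 1196/ 135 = 8.86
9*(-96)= -864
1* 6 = 6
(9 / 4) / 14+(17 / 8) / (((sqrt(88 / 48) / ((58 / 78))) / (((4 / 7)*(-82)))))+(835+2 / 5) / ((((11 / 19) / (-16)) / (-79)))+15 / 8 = 2808818431 / 1540 - 20213*sqrt(66) / 3003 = 1823853.39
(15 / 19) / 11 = 15 / 209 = 0.07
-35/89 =-0.39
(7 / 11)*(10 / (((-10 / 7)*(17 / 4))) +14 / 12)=-343 / 1122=-0.31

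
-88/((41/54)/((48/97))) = -228096/3977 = -57.35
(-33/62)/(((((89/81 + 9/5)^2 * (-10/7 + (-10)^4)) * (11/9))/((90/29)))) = -93002175/5781501198584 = -0.00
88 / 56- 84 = -577 / 7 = -82.43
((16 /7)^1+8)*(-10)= -102.86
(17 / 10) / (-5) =-17 / 50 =-0.34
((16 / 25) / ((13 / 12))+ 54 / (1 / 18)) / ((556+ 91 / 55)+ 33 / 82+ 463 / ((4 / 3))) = 10759056 / 10014745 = 1.07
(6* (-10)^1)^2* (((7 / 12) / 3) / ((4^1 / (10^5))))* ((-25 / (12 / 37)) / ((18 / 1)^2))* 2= -2023437500 / 243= -8326903.29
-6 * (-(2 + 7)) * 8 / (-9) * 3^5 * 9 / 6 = -17496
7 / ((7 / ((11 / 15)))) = 11 / 15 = 0.73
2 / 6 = 1 / 3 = 0.33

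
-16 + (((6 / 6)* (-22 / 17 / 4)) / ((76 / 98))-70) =-111651 / 1292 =-86.42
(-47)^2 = 2209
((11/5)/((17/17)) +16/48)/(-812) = -19/6090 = -0.00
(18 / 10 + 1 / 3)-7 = -73 / 15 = -4.87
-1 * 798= -798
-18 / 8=-9 / 4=-2.25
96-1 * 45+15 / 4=219 / 4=54.75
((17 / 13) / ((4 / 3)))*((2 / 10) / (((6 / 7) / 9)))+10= 6271 / 520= 12.06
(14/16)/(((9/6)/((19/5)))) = 133/60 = 2.22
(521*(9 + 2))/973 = 5731/973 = 5.89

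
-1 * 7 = -7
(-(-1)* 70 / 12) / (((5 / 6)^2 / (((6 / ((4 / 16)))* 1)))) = 1008 / 5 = 201.60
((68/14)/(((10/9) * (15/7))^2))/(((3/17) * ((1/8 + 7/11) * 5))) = 267036/209375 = 1.28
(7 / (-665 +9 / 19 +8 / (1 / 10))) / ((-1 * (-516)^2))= 133 / 2957039136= 0.00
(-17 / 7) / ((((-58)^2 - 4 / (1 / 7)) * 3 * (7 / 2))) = -17 / 245196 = -0.00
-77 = -77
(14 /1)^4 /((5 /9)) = 345744 /5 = 69148.80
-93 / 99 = -31 / 33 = -0.94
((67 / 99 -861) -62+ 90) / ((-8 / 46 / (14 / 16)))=414575 / 99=4187.63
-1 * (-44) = 44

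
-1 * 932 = -932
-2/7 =-0.29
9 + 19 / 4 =55 / 4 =13.75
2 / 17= 0.12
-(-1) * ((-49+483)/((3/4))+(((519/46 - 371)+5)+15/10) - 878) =-45026/69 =-652.55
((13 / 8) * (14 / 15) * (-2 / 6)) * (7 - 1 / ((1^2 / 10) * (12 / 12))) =91 / 60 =1.52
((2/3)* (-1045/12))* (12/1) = -2090/3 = -696.67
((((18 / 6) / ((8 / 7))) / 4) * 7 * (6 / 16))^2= 2.97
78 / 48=13 / 8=1.62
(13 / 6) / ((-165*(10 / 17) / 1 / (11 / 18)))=-221 / 16200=-0.01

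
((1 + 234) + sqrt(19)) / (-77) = -235 / 77 - sqrt(19) / 77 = -3.11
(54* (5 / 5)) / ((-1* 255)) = -18 / 85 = -0.21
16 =16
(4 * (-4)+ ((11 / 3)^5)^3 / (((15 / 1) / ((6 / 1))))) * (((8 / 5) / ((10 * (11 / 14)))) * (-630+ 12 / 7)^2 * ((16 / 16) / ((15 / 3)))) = 143640907732273279054016 / 76726794375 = 1872108810257.76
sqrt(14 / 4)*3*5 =15*sqrt(14) / 2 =28.06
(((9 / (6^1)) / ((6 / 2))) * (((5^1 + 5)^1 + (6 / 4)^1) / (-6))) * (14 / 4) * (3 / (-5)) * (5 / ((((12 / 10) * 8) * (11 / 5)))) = 4025 / 8448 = 0.48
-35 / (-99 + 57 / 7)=245 / 636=0.39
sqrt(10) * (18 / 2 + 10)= 19 * sqrt(10)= 60.08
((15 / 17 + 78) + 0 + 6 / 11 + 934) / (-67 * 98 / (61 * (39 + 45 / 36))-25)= -265883933 / 7260649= -36.62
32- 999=-967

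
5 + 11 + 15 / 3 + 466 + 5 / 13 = 6336 / 13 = 487.38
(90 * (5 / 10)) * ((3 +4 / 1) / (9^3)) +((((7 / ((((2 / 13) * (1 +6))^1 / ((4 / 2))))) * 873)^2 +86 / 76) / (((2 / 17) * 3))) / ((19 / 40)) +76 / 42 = 157256830873361 / 204687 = 768279523.73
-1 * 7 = -7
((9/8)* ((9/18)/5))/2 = 9/160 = 0.06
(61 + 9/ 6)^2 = 15625/ 4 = 3906.25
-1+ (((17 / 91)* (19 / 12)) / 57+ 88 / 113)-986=-365085347 / 370188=-986.22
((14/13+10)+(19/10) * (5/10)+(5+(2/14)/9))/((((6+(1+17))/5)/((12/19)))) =279161/124488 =2.24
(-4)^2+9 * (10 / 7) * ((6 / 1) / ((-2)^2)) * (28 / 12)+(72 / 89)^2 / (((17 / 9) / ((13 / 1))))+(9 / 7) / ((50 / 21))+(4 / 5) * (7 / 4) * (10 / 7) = 458131689 / 6732850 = 68.04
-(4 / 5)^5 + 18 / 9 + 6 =23976 / 3125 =7.67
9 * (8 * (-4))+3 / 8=-2301 / 8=-287.62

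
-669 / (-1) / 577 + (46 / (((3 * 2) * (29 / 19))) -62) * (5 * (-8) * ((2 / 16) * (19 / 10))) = 542.44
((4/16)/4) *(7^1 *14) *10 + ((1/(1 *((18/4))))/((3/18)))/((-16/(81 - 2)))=164/3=54.67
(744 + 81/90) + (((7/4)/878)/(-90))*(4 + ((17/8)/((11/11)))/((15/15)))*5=1883582221/2528640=744.90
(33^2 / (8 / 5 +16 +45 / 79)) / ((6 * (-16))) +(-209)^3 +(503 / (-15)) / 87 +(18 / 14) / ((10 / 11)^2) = -95765771764005131 / 10489903200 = -9129328.45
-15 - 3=-18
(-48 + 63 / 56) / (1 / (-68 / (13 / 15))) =95625 / 26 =3677.88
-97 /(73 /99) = -9603 /73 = -131.55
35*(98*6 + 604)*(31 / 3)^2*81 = 360836280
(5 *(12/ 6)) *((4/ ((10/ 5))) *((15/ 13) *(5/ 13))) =1500/ 169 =8.88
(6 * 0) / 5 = 0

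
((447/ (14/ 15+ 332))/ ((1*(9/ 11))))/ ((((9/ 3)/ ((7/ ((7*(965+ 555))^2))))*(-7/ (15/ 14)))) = -149/ 28782408704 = -0.00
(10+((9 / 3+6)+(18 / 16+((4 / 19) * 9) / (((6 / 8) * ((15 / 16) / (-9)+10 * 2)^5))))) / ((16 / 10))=2429944488682564337 / 193188125482760000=12.58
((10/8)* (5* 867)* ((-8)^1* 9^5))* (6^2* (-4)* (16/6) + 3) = 975273951150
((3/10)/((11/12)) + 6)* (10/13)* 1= 696/143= 4.87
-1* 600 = -600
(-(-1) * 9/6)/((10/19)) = 57/20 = 2.85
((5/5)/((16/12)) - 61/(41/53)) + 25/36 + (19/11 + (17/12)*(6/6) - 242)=-5134883/16236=-316.27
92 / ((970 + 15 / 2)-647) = 184 / 661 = 0.28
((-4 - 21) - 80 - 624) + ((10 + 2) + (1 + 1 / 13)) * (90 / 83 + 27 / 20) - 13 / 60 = -45148577 / 64740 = -697.38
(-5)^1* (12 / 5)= -12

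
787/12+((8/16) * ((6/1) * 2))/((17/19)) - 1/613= 9039707/125052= 72.29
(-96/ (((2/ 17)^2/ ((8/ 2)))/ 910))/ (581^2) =-3606720/ 48223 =-74.79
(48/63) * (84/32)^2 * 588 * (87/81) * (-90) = -298410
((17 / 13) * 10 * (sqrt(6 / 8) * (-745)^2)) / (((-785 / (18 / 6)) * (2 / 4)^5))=-905800800 * sqrt(3) / 2041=-768688.39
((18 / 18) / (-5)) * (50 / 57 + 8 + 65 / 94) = -51269 / 26790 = -1.91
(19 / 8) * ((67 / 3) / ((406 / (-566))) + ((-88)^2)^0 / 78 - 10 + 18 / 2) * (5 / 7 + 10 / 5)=-61203579 / 295568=-207.07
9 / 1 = 9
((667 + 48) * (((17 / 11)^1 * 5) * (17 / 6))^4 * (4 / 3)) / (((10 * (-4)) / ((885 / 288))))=-16720018616396875 / 993586176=-16827950.13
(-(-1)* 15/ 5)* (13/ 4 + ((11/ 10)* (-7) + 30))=1533/ 20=76.65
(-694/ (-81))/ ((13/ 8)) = 5.27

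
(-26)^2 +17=693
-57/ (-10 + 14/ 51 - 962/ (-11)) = -31977/ 43606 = -0.73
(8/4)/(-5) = -2/5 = -0.40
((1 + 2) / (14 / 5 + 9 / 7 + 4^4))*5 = 525 / 9103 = 0.06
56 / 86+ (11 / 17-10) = -6361 / 731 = -8.70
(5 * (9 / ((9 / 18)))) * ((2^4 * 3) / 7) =4320 / 7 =617.14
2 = 2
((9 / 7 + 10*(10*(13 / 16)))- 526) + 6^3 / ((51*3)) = -210417 / 476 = -442.05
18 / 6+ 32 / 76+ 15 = 350 / 19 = 18.42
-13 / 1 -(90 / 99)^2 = -1673 / 121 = -13.83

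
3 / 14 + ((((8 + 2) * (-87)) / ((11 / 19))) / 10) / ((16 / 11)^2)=-126897 / 1792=-70.81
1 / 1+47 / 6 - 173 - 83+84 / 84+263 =16.83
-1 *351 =-351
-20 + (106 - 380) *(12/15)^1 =-1196/5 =-239.20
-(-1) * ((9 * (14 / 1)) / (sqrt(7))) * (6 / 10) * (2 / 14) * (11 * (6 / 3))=1188 * sqrt(7) / 35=89.80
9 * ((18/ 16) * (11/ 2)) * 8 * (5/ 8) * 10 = 22275/ 8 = 2784.38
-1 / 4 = -0.25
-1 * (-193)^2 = -37249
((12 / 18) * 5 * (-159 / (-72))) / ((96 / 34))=4505 / 1728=2.61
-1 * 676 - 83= -759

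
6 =6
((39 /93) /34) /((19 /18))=117 /10013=0.01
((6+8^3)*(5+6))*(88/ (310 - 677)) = -1366.28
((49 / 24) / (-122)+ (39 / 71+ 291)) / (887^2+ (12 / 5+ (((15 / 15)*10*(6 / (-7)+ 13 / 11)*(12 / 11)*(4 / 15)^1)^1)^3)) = 184135160157170915 / 496933970254386198768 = 0.00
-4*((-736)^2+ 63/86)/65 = -93171838/2795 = -33335.18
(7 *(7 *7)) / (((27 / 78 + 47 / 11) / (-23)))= -2256254 / 1321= -1707.99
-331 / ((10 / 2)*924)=-331 / 4620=-0.07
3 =3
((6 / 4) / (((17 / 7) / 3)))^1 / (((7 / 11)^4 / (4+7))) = 1449459 / 11662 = 124.29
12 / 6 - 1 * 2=0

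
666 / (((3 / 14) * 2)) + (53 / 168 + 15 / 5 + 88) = 276413 / 168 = 1645.32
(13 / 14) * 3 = 39 / 14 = 2.79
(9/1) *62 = 558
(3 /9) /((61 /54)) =18 /61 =0.30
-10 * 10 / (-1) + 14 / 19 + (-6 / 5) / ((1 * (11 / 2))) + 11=116537 / 1045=111.52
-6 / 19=-0.32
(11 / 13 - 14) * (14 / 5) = -2394 / 65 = -36.83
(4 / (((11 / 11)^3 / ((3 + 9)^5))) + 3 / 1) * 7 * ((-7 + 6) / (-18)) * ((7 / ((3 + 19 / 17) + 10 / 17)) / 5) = 276370241 / 2400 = 115154.27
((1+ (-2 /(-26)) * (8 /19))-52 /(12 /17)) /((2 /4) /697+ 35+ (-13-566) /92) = -3451281928 /1364049843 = -2.53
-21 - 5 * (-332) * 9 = 14919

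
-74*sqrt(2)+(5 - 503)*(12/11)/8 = -74*sqrt(2) - 747/11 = -172.56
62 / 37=1.68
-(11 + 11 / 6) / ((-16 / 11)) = 847 / 96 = 8.82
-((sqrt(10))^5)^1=-100*sqrt(10)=-316.23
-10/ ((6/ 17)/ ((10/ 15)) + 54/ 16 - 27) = 1360/ 3141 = 0.43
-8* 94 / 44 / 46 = -94 / 253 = -0.37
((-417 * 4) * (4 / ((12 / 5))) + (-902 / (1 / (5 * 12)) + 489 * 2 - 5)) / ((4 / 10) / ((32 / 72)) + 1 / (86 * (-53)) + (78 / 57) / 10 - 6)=12108475135 / 1074596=11267.93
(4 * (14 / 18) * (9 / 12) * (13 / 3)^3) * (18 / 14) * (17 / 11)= 377.26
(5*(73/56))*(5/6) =1825/336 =5.43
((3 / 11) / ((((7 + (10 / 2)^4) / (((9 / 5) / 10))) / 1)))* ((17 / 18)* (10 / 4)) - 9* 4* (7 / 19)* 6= -420455991 / 5283520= -79.58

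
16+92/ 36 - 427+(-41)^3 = -623965/ 9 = -69329.44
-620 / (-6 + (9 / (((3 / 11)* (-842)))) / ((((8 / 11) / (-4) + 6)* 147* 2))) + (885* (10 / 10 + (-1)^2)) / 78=798653871 / 6337253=126.03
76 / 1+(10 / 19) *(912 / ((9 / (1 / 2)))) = 308 / 3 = 102.67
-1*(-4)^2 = -16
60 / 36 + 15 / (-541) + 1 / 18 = 16501 / 9738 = 1.69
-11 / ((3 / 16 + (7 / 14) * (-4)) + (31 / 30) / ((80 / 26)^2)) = 528000 / 81761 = 6.46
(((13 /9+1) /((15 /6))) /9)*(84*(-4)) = -4928 /135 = -36.50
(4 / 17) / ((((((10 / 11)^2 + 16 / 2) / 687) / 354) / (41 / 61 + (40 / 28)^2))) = 17588.41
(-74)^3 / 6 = -67537.33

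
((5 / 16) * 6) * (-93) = -1395 / 8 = -174.38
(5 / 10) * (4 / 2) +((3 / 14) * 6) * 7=10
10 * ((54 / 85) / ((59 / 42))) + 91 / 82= 463225 / 82246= 5.63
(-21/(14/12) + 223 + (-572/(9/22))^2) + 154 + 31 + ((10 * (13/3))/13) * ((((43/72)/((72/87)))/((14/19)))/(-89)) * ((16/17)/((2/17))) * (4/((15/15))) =7309338313/3738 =1955414.21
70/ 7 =10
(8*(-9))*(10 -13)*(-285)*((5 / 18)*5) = -85500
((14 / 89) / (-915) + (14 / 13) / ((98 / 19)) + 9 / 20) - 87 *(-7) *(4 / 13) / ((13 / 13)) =5574041497 / 29642340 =188.04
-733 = -733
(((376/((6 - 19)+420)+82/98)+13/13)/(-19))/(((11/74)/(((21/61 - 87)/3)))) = 194010296/6871711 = 28.23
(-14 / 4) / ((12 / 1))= -7 / 24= -0.29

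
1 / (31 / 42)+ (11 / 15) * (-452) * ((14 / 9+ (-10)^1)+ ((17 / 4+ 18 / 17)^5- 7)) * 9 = -2118447761329648021 / 169019777280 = -12533727.09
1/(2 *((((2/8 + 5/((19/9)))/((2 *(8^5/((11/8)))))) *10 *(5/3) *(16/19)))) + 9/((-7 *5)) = 248315703/383075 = 648.22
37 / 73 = 0.51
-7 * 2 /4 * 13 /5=-91 /10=-9.10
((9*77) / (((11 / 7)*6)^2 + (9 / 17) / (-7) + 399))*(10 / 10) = 192423 / 135452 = 1.42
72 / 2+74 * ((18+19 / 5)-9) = 4916 / 5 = 983.20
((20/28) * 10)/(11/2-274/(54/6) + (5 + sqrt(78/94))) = -15185700/42313397-16200 * sqrt(1833)/42313397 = -0.38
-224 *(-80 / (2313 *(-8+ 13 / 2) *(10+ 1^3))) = -35840 / 76329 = -0.47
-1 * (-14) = 14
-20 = -20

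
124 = 124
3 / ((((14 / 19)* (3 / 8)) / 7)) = 76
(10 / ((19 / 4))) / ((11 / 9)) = 360 / 209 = 1.72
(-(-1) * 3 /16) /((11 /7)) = 21 /176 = 0.12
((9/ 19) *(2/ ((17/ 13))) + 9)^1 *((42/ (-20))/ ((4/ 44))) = -725571/ 3230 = -224.63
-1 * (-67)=67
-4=-4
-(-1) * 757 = 757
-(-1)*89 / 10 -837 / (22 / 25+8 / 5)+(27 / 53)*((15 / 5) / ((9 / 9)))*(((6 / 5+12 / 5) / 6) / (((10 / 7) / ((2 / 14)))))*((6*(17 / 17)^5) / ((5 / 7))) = -2171872 / 6625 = -327.83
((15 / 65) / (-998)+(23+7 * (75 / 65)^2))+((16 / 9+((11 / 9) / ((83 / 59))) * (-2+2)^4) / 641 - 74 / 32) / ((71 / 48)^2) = 17038500569773 / 544994316022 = 31.26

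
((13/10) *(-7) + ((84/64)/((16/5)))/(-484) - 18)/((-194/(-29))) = -486895993/120186880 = -4.05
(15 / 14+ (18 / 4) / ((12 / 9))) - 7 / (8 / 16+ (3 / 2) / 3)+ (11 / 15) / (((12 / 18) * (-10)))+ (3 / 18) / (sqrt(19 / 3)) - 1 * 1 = -5129 / 1400+ sqrt(57) / 114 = -3.60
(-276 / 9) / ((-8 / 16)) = 184 / 3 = 61.33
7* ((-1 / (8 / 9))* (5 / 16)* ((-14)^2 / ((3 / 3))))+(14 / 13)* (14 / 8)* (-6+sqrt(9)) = -203007 / 416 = -488.00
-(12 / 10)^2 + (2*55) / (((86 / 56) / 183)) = 14089452 / 1075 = 13106.47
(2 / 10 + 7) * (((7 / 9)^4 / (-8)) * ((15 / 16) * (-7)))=16807 / 7776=2.16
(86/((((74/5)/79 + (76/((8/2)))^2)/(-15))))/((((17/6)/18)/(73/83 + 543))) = -12340.56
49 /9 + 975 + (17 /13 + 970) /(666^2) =69796035 /71188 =980.45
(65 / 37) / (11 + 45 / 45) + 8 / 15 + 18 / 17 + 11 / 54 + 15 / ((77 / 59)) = 351396539 / 26153820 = 13.44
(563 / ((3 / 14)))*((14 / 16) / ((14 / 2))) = 3941 / 12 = 328.42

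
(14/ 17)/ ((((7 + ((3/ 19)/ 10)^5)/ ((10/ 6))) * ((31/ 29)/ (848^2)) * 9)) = 361456257145088000000/ 24662688873157647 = 14656.00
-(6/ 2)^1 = -3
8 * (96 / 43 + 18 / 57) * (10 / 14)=83280 / 5719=14.56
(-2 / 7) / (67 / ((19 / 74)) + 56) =-19 / 21077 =-0.00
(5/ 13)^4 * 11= 0.24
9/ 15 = 3/ 5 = 0.60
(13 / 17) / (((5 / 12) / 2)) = 312 / 85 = 3.67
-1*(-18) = 18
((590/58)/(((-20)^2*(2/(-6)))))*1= -177/2320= -0.08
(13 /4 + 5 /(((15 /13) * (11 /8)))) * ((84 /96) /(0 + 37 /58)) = 171535 /19536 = 8.78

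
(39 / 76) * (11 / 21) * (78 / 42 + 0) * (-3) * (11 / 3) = -20449 / 3724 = -5.49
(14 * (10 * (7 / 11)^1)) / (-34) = -490 / 187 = -2.62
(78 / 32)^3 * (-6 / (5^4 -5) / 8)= -177957 / 10158080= -0.02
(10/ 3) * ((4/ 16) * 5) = 25/ 6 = 4.17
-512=-512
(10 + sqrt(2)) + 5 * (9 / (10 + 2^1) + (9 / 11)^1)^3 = sqrt(2) + 2494385 / 85184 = 30.70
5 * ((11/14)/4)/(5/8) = 11/7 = 1.57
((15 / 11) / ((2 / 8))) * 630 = 37800 / 11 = 3436.36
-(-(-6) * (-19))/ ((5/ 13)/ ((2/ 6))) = 494/ 5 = 98.80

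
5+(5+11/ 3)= 41/ 3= 13.67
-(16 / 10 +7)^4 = -3418801 / 625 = -5470.08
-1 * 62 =-62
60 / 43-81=-3423 / 43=-79.60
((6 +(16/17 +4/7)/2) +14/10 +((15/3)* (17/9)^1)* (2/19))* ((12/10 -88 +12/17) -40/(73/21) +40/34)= -185679370694/210442575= -882.33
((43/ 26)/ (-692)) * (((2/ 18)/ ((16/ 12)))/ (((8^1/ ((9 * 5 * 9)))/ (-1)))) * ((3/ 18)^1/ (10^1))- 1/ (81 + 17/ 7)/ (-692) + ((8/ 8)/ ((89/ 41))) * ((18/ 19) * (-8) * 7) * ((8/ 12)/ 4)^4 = -0.02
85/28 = 3.04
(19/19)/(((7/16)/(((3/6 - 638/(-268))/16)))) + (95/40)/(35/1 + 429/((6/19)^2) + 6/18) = 6705625/16273362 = 0.41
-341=-341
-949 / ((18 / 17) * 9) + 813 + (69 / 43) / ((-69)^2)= 114301751 / 160218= 713.41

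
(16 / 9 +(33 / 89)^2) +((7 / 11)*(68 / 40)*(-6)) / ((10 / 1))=49645177 / 39208950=1.27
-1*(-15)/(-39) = -5/13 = -0.38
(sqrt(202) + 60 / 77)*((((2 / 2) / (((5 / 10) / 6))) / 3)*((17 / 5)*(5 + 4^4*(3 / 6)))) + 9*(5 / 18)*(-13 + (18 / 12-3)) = 60421 / 44 + 9044*sqrt(202) / 5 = 27081.08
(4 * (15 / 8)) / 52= 15 / 104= 0.14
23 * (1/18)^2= 23/324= 0.07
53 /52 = 1.02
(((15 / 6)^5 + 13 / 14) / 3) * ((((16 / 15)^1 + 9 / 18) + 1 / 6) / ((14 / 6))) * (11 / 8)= 1052623 / 31360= 33.57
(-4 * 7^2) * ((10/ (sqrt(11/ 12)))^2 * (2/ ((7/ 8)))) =-537600/ 11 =-48872.73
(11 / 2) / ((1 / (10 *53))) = 2915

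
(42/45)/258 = 7/1935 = 0.00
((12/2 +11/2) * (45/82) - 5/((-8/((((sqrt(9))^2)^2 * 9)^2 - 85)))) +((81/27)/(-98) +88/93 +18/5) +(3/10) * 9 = 332111.03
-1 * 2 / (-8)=1 / 4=0.25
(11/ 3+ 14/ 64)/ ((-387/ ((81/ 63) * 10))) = -1865/ 14448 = -0.13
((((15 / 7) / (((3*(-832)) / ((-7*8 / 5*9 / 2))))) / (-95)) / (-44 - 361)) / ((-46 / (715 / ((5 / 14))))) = -0.00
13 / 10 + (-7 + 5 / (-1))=-107 / 10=-10.70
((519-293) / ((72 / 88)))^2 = 6180196 / 81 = 76298.72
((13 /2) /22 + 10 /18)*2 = 337 /198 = 1.70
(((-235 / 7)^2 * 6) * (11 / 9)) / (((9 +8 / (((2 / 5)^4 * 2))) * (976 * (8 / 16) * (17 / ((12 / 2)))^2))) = 7289700 / 570985681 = 0.01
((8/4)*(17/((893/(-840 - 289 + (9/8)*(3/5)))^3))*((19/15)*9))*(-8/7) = 893.56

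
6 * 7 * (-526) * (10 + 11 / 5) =-1347612 / 5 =-269522.40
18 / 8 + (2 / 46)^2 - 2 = 0.25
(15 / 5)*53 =159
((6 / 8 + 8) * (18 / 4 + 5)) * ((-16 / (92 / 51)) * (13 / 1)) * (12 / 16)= -1322685 / 184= -7188.51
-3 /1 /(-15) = 1 /5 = 0.20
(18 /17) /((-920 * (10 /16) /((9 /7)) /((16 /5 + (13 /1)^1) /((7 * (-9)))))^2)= 118098 /337378015625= 0.00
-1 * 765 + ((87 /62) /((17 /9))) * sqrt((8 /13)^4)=-68108139 /89063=-764.72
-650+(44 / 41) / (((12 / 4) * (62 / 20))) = -2478010 / 3813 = -649.88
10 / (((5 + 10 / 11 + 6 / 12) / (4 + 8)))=880 / 47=18.72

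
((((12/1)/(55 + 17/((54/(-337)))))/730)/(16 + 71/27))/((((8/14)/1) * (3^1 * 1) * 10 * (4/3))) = -15309/20261544200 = -0.00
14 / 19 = 0.74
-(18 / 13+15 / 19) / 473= -537 / 116831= -0.00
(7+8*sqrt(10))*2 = 14+16*sqrt(10) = 64.60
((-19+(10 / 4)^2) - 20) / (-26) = 131 / 104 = 1.26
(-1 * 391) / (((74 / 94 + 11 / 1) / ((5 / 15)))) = -11.06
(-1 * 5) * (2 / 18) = -5 / 9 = -0.56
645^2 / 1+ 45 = 416070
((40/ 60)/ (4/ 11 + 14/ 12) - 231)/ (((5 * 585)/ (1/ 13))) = -23287/ 3840525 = -0.01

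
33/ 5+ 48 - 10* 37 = -1577/ 5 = -315.40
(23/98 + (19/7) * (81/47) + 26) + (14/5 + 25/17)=13774533/391510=35.18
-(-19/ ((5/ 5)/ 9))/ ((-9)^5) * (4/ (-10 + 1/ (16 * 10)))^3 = 4980736000/ 26823499006239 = 0.00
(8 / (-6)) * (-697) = 2788 / 3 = 929.33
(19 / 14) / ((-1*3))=-19 / 42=-0.45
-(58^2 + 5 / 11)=-37009 / 11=-3364.45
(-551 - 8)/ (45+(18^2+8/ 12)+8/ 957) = -534963/ 353779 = -1.51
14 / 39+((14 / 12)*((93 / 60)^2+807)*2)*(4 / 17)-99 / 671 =1798052411 / 4044300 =444.59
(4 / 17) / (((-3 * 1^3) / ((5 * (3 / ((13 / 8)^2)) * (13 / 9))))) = -1280 / 1989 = -0.64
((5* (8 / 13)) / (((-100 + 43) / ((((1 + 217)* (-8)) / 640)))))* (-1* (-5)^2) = -2725 / 741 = -3.68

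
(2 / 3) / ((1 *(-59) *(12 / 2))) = -1 / 531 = -0.00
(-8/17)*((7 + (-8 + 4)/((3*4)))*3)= -160/17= -9.41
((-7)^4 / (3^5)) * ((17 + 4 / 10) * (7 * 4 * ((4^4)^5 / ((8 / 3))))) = 267952632956452864 / 135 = 1984834318195947.14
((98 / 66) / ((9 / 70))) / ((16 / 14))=12005 / 1188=10.11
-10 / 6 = -5 / 3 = -1.67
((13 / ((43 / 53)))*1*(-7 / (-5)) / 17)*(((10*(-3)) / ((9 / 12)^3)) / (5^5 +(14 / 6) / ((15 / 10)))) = -617344 / 20569609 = -0.03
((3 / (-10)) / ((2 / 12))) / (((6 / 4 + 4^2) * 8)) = -9 / 700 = -0.01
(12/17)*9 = 108/17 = 6.35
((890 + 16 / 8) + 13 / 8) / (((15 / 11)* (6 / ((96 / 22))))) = 476.60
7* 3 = 21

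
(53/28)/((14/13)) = 689/392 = 1.76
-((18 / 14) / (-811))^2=-81 / 32228329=-0.00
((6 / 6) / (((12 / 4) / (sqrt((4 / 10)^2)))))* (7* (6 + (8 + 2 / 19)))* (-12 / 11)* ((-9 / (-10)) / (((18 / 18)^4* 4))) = -16884 / 5225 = -3.23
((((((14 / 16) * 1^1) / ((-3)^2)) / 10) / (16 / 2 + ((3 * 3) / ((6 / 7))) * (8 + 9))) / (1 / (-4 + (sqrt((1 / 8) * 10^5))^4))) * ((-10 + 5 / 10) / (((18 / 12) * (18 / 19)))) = -32903644991 / 604260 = -54452.79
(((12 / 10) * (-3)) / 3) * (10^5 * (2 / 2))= -120000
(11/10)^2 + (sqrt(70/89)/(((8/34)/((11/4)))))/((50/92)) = 121/100 + 4301 * sqrt(6230)/17800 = 20.28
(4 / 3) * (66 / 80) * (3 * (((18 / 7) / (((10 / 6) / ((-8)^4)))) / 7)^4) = 39491058577895162118144 / 18015003125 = 2192120551069.58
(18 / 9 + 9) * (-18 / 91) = -198 / 91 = -2.18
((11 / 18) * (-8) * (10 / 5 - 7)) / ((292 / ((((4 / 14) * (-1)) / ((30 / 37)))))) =-0.03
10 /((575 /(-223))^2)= 99458 /66125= 1.50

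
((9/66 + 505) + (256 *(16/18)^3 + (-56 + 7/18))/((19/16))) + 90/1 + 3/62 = 3305111122/4723191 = 699.76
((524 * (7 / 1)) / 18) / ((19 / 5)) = 9170 / 171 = 53.63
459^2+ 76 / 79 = 16643875 / 79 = 210681.96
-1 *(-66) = 66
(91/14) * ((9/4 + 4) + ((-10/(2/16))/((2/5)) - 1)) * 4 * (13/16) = -131651/32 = -4114.09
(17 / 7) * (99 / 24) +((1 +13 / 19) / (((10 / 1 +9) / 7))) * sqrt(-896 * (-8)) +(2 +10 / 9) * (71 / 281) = 63.34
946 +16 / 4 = 950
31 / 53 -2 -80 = -4315 / 53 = -81.42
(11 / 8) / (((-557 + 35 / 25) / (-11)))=605 / 22224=0.03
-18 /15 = -1.20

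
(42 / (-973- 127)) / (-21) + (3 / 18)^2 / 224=4307 / 2217600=0.00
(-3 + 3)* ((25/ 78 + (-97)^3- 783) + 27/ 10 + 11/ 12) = 0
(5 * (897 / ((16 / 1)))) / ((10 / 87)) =78039 / 32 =2438.72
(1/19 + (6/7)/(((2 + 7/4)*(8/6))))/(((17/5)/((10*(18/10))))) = 2682/2261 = 1.19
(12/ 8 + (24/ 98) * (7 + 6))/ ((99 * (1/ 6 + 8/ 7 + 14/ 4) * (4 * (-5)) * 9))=-17/ 311080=-0.00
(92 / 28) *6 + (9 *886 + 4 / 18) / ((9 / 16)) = 8049194 / 567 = 14196.11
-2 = -2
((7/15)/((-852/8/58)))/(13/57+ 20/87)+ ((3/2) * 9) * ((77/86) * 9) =15007946891/138667260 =108.23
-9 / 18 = -1 / 2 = -0.50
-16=-16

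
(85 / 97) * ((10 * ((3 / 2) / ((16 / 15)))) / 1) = 19125 / 1552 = 12.32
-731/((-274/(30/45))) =731/411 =1.78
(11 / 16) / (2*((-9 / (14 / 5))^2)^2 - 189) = 26411 / 940626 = 0.03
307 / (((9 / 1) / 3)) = 307 / 3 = 102.33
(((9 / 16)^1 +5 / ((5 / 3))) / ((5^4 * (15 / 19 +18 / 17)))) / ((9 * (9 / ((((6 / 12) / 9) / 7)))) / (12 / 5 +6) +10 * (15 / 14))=42959 / 17074200000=0.00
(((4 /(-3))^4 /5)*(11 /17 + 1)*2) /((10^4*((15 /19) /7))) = 119168 /64546875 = 0.00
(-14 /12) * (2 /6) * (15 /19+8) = -1169 /342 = -3.42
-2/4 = -1/2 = -0.50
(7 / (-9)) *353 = -274.56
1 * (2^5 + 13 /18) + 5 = 679 /18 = 37.72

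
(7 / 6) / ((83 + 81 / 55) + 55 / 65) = 5005 / 366018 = 0.01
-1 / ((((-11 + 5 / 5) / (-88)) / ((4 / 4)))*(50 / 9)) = -198 / 125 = -1.58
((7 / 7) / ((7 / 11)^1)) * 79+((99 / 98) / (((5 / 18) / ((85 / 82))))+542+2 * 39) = 3005113 / 4018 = 747.91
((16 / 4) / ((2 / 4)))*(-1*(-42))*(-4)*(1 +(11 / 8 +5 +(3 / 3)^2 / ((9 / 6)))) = -10808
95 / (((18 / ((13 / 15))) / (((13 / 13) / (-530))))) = -247 / 28620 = -0.01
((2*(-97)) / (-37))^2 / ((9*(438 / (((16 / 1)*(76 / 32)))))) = 715084 / 2698299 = 0.27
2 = 2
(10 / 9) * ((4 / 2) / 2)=10 / 9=1.11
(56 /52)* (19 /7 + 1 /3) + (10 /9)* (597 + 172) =100354 /117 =857.73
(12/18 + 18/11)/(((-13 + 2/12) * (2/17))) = -1292/847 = -1.53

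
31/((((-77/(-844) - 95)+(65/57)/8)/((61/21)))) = -60648152/63826189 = -0.95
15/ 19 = 0.79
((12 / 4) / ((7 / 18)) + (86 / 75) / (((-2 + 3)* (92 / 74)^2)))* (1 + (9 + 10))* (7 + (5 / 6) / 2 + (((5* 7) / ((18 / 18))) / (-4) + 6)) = 18787876 / 23805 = 789.24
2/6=0.33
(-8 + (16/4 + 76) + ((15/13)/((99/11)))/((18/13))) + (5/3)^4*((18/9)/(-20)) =5777/81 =71.32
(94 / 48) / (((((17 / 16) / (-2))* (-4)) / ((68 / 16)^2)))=799 / 48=16.65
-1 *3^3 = -27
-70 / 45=-14 / 9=-1.56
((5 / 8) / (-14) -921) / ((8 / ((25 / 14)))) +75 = -1638125 / 12544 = -130.59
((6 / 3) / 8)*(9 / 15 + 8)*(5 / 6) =43 / 24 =1.79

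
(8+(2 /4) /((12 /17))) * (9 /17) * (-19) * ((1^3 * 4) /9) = -3971 /102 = -38.93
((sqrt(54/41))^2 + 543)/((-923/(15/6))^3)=-2789625/257916393176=-0.00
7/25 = 0.28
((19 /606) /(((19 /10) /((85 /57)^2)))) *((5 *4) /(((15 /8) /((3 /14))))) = 0.08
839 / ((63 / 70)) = 8390 / 9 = 932.22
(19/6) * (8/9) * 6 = 152/9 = 16.89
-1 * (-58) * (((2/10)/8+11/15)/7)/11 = 377/660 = 0.57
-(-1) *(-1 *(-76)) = 76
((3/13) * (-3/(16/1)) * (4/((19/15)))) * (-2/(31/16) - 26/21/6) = 36285/214396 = 0.17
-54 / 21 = -18 / 7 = -2.57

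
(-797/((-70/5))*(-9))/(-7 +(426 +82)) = -2391/2338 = -1.02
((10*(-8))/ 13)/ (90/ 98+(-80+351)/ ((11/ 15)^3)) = -130438/ 14584869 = -0.01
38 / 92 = 0.41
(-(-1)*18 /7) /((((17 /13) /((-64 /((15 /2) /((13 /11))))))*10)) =-64896 /32725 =-1.98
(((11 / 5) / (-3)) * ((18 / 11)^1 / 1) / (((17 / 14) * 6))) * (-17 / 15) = 14 / 75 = 0.19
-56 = -56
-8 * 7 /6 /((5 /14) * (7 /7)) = -392 /15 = -26.13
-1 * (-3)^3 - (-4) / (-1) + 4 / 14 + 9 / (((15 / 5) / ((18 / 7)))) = 31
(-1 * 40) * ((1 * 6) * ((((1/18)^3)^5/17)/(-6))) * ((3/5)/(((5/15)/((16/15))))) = 0.00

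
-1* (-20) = 20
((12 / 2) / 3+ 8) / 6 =5 / 3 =1.67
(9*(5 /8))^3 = 91125 /512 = 177.98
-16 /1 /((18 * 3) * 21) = -8 /567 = -0.01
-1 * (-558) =558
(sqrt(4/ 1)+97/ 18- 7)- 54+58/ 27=-2779/ 54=-51.46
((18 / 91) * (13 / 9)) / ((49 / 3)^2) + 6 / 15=33704 / 84035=0.40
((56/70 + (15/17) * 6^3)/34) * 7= 56938/1445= 39.40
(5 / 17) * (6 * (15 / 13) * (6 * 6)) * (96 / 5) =311040 / 221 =1407.42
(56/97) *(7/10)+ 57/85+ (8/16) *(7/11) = 252657/181390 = 1.39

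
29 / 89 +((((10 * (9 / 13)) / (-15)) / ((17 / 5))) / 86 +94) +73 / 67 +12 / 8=10983512049 / 113332778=96.91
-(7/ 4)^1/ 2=-7/ 8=-0.88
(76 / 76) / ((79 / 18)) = 0.23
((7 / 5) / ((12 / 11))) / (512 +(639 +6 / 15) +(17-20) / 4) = 77 / 69039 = 0.00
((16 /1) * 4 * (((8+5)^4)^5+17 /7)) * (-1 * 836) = -7117891072678556052216170496 /7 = -1016841581811222293173739000.00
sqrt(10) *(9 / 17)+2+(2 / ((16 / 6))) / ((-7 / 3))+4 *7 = 9 *sqrt(10) / 17+831 / 28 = 31.35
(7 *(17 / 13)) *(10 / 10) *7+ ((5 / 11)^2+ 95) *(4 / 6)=200633 / 1573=127.55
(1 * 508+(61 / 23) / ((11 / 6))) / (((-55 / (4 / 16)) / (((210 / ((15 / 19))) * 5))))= -8571185 / 2783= -3079.84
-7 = -7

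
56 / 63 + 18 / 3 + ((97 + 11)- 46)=620 / 9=68.89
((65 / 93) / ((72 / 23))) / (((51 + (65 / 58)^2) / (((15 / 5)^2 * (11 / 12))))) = 601315 / 17059176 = 0.04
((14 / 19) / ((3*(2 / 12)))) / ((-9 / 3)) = -28 / 57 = -0.49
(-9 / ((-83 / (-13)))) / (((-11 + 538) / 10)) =-0.03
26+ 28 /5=158 /5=31.60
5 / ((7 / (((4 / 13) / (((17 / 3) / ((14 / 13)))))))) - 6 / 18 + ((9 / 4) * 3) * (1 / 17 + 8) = 54.11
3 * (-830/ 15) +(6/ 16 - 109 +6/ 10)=-10961/ 40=-274.02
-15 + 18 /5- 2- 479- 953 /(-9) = -17393 /45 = -386.51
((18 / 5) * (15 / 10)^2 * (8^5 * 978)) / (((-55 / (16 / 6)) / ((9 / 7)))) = -31149785088 / 1925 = -16181706.54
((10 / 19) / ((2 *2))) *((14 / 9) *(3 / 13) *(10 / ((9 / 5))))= 1750 / 6669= 0.26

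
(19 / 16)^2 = 361 / 256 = 1.41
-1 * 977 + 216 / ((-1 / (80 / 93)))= -36047 / 31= -1162.81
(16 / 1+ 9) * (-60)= -1500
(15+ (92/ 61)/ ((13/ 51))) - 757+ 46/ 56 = -16325753/ 22204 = -735.26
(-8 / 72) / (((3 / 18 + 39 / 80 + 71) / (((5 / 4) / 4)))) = -25 / 51591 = -0.00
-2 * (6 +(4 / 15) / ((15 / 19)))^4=-8270049285152 / 2562890625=-3226.84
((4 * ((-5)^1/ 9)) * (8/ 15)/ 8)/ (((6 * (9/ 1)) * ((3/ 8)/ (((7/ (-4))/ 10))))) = 14/ 10935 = 0.00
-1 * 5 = -5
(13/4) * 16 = 52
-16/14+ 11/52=-339/364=-0.93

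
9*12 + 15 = 123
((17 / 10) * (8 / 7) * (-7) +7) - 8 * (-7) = 247 / 5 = 49.40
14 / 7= 2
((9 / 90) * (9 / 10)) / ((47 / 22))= 99 / 2350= 0.04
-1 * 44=-44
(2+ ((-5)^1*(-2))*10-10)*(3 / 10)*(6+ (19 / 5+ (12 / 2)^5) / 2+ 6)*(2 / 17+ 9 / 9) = 120362.14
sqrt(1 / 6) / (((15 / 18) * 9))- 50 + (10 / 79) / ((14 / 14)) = -3940 / 79 + sqrt(6) / 45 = -49.82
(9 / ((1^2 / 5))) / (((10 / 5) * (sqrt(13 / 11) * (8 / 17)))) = 43.98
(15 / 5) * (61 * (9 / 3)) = 549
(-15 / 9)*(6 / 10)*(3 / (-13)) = 0.23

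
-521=-521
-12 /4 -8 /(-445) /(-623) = -3.00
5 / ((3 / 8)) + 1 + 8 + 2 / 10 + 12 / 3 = 398 / 15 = 26.53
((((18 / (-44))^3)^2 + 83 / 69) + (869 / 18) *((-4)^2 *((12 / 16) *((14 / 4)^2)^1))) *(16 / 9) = 55529488662037 / 4400557524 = 12618.74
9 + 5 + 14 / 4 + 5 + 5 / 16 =365 / 16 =22.81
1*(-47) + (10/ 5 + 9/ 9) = -44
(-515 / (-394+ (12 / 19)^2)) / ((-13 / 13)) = -1.31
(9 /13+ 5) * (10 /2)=370 /13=28.46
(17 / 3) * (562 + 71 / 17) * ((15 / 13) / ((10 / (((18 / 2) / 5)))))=17325 / 26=666.35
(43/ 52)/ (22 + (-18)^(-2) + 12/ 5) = 17415/ 513929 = 0.03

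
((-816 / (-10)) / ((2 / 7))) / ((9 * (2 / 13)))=3094 / 15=206.27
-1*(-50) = 50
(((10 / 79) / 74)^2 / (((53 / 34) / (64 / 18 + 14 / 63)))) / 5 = 5780 / 4075454133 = 0.00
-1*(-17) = 17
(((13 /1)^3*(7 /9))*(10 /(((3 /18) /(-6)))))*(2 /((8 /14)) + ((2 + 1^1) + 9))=-9534980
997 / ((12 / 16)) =3988 / 3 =1329.33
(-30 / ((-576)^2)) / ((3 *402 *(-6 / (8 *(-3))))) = -5 / 16671744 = -0.00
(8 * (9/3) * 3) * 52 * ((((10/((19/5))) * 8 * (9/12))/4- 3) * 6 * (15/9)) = 673920/19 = 35469.47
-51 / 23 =-2.22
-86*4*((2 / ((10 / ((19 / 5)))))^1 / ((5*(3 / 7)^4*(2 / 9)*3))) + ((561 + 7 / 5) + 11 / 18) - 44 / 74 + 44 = -429186107 / 249750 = -1718.46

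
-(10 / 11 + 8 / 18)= -134 / 99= -1.35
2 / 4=1 / 2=0.50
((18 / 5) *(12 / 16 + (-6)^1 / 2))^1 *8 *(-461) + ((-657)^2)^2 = 931604445369 / 5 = 186320889073.80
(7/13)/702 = 7/9126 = 0.00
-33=-33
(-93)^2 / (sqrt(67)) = 8649* sqrt(67) / 67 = 1056.64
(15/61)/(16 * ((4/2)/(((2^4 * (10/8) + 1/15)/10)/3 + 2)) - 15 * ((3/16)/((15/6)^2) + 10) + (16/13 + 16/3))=-14051700/7537003291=-0.00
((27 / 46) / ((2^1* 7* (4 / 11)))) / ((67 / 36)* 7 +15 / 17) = 45441 / 5482372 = 0.01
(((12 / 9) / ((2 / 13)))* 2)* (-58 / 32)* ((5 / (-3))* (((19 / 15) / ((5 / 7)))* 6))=50141 / 90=557.12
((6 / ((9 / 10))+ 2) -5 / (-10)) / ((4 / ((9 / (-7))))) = -165 / 56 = -2.95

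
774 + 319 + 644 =1737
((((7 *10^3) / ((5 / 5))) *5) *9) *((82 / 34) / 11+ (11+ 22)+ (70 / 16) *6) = 3503036250 / 187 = 18732814.17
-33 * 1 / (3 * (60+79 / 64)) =-0.18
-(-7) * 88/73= 616/73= 8.44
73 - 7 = 66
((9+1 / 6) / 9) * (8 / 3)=2.72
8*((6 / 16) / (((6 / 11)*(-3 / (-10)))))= 55 / 3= 18.33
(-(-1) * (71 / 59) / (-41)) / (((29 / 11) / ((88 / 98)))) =-34364 / 3437399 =-0.01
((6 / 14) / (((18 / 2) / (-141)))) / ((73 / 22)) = -2.02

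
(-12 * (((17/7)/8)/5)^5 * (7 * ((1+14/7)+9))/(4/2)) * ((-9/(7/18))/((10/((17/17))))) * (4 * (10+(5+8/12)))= 16216186797/268912000000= 0.06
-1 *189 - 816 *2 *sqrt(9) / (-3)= 1443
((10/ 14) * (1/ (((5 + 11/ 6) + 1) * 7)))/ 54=5/ 20727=0.00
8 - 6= 2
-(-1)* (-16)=-16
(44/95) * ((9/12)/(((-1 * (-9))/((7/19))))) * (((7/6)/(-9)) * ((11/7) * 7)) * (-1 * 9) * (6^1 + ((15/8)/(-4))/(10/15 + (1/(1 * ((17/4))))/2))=2733269/2772480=0.99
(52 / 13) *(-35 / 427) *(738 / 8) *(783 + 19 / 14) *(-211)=4274848395 / 854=5005677.28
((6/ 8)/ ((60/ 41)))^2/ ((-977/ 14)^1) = -11767/ 3126400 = -0.00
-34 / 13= -2.62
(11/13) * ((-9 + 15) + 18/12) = 165/26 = 6.35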